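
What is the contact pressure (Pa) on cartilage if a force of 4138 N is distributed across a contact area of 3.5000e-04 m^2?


P = F / A
P = 4138 / 3.5000e-04
P = 1.1823e+07


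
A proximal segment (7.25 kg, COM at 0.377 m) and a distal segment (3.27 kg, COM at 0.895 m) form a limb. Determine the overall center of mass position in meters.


COM = (m1*x1 + m2*x2) / (m1 + m2)
COM = (7.25*0.377 + 3.27*0.895) / (7.25 + 3.27)
Numerator = 5.6599
Denominator = 10.5200
COM = 0.5380


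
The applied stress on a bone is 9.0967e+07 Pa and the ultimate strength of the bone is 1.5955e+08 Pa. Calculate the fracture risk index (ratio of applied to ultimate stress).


FRI = applied / ultimate
FRI = 9.0967e+07 / 1.5955e+08
FRI = 0.5701


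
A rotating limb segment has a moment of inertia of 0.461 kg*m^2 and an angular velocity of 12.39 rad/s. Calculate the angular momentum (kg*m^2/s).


L = I * omega
L = 0.461 * 12.39
L = 5.7118


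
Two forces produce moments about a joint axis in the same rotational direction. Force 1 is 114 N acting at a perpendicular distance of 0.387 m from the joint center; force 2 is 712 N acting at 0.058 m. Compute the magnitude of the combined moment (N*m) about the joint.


M = F1 * d1 + F2 * d2
M = 114 * 0.387 + 712 * 0.058
M = 44.1180 + 41.2960
M = 85.4140


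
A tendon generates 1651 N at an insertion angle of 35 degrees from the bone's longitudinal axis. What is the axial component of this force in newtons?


F_eff = F_tendon * cos(theta)
theta = 35 deg = 0.6109 rad
cos(theta) = 0.8192
F_eff = 1651 * 0.8192
F_eff = 1352.4200


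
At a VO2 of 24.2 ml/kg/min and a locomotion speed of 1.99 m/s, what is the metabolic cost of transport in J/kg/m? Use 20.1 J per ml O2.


Power per kg = VO2 * 20.1 / 60
Power per kg = 24.2 * 20.1 / 60 = 8.1070 W/kg
Cost = power_per_kg / speed
Cost = 8.1070 / 1.99
Cost = 4.0739


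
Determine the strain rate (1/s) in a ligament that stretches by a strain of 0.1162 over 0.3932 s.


strain_rate = delta_strain / delta_t
strain_rate = 0.1162 / 0.3932
strain_rate = 0.2955


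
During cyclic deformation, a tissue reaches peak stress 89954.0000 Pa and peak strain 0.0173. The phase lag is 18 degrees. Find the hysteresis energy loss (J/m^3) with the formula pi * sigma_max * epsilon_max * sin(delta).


E_loss = pi * sigma_max * epsilon_max * sin(delta)
delta = 18 deg = 0.3142 rad
sin(delta) = 0.3090
E_loss = pi * 89954.0000 * 0.0173 * 0.3090
E_loss = 1510.7716


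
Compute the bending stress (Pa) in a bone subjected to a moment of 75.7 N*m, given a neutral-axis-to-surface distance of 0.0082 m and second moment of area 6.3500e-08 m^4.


sigma = M * c / I
sigma = 75.7 * 0.0082 / 6.3500e-08
M * c = 0.6207
sigma = 9.7754e+06


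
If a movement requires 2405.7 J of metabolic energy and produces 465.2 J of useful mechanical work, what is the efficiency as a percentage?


eta = (W_mech / E_meta) * 100
eta = (465.2 / 2405.7) * 100
ratio = 0.1934
eta = 19.3374


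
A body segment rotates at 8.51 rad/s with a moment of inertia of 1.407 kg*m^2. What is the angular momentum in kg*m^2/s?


L = I * omega
L = 1.407 * 8.51
L = 11.9736


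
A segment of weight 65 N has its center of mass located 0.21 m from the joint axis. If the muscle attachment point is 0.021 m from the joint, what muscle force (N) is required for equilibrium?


F_muscle = W * d_load / d_muscle
F_muscle = 65 * 0.21 / 0.021
Numerator = 13.6500
F_muscle = 650.0000


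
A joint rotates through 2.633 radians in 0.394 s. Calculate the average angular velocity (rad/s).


omega = delta_theta / delta_t
omega = 2.633 / 0.394
omega = 6.6827


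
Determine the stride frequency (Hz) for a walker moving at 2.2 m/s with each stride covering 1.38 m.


f = v / stride_length
f = 2.2 / 1.38
f = 1.5942


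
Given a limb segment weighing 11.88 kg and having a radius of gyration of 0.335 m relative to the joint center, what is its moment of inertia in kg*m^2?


I = m * k^2
I = 11.88 * 0.335^2
k^2 = 0.1122
I = 1.3332


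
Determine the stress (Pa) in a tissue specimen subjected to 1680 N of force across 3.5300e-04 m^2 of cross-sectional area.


stress = F / A
stress = 1680 / 3.5300e-04
stress = 4.7592e+06


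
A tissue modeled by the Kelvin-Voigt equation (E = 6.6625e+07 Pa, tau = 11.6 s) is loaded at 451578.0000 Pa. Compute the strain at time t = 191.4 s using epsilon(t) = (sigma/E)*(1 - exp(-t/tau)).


epsilon(t) = (sigma/E) * (1 - exp(-t/tau))
sigma/E = 451578.0000 / 6.6625e+07 = 0.0068
exp(-t/tau) = exp(-191.4 / 11.6) = 6.8256e-08
epsilon = 0.0068 * (1 - 6.8256e-08)
epsilon = 0.0068


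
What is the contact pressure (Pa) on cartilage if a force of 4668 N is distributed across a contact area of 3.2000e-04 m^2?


P = F / A
P = 4668 / 3.2000e-04
P = 1.4587e+07


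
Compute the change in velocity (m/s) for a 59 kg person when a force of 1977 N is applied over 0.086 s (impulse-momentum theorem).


J = F * dt = 1977 * 0.086 = 170.0220 N*s
delta_v = J / m
delta_v = 170.0220 / 59
delta_v = 2.8817


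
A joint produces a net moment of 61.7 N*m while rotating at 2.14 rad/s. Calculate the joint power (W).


P = M * omega
P = 61.7 * 2.14
P = 132.0380


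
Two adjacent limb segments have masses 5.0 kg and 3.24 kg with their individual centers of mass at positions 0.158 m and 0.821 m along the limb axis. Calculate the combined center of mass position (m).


COM = (m1*x1 + m2*x2) / (m1 + m2)
COM = (5.0*0.158 + 3.24*0.821) / (5.0 + 3.24)
Numerator = 3.4500
Denominator = 8.2400
COM = 0.4187


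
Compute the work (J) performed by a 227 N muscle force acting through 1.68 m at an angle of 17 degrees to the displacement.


W = F * d * cos(theta)
theta = 17 deg = 0.2967 rad
cos(theta) = 0.9563
W = 227 * 1.68 * 0.9563
W = 364.6964


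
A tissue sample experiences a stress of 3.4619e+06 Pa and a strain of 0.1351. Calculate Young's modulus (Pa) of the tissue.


E = stress / strain
E = 3.4619e+06 / 0.1351
E = 2.5625e+07


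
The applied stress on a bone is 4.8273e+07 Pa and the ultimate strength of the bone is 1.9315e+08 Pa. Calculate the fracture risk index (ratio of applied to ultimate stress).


FRI = applied / ultimate
FRI = 4.8273e+07 / 1.9315e+08
FRI = 0.2499


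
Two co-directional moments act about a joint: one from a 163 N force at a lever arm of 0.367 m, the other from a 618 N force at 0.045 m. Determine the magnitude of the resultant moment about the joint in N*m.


M = F1 * d1 + F2 * d2
M = 163 * 0.367 + 618 * 0.045
M = 59.8210 + 27.8100
M = 87.6310


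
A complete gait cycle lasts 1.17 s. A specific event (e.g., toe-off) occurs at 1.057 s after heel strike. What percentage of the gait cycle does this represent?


pct = (event_time / cycle_time) * 100
pct = (1.057 / 1.17) * 100
ratio = 0.9034
pct = 90.3419


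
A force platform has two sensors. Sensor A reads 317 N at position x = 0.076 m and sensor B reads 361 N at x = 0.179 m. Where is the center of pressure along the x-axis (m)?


COP_x = (F1*x1 + F2*x2) / (F1 + F2)
COP_x = (317*0.076 + 361*0.179) / (317 + 361)
Numerator = 88.7110
Denominator = 678
COP_x = 0.1308


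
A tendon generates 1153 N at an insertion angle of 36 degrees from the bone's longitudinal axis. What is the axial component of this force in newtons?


F_eff = F_tendon * cos(theta)
theta = 36 deg = 0.6283 rad
cos(theta) = 0.8090
F_eff = 1153 * 0.8090
F_eff = 932.7966


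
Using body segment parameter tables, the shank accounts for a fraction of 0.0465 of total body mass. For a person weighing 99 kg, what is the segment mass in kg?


m_segment = body_mass * fraction
m_segment = 99 * 0.0465
m_segment = 4.6035


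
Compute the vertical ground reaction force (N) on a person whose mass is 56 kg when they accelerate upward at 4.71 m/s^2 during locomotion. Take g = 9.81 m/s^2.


GRF = m * (g + a)
GRF = 56 * (9.81 + 4.71)
GRF = 56 * 14.5200
GRF = 813.1200


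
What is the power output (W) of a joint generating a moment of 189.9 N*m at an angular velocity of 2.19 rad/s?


P = M * omega
P = 189.9 * 2.19
P = 415.8810


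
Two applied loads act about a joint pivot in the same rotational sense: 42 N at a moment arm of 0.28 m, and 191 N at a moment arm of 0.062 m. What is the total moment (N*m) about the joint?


M = F1 * d1 + F2 * d2
M = 42 * 0.28 + 191 * 0.062
M = 11.7600 + 11.8420
M = 23.6020


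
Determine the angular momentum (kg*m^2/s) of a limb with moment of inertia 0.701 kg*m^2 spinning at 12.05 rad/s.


L = I * omega
L = 0.701 * 12.05
L = 8.4471


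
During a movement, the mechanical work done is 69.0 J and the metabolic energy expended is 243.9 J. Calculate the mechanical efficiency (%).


eta = (W_mech / E_meta) * 100
eta = (69.0 / 243.9) * 100
ratio = 0.2829
eta = 28.2903


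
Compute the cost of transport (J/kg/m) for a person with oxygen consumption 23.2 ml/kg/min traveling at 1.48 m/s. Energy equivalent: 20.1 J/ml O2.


Power per kg = VO2 * 20.1 / 60
Power per kg = 23.2 * 20.1 / 60 = 7.7720 W/kg
Cost = power_per_kg / speed
Cost = 7.7720 / 1.48
Cost = 5.2514


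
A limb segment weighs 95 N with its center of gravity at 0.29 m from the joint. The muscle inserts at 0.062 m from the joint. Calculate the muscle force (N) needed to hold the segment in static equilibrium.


F_muscle = W * d_load / d_muscle
F_muscle = 95 * 0.29 / 0.062
Numerator = 27.5500
F_muscle = 444.3548


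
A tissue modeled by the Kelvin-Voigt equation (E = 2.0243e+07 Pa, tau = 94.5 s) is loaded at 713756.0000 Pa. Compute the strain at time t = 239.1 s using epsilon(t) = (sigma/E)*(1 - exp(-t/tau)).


epsilon(t) = (sigma/E) * (1 - exp(-t/tau))
sigma/E = 713756.0000 / 2.0243e+07 = 0.0353
exp(-t/tau) = exp(-239.1 / 94.5) = 0.0796
epsilon = 0.0353 * (1 - 0.0796)
epsilon = 0.0325


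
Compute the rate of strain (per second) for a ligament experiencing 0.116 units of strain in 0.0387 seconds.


strain_rate = delta_strain / delta_t
strain_rate = 0.116 / 0.0387
strain_rate = 2.9974


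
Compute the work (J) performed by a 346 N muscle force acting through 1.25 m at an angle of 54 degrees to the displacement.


W = F * d * cos(theta)
theta = 54 deg = 0.9425 rad
cos(theta) = 0.5878
W = 346 * 1.25 * 0.5878
W = 254.2171


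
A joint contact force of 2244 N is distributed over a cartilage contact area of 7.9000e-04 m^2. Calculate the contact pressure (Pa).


P = F / A
P = 2244 / 7.9000e-04
P = 2.8405e+06


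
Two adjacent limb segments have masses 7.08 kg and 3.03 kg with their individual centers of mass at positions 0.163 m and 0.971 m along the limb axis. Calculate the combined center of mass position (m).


COM = (m1*x1 + m2*x2) / (m1 + m2)
COM = (7.08*0.163 + 3.03*0.971) / (7.08 + 3.03)
Numerator = 4.0962
Denominator = 10.1100
COM = 0.4052


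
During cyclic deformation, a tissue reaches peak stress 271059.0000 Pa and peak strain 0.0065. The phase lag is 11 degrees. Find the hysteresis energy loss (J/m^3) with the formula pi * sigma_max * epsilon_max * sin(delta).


E_loss = pi * sigma_max * epsilon_max * sin(delta)
delta = 11 deg = 0.1920 rad
sin(delta) = 0.1908
E_loss = pi * 271059.0000 * 0.0065 * 0.1908
E_loss = 1056.1507


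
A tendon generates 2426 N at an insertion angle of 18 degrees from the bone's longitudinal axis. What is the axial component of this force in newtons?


F_eff = F_tendon * cos(theta)
theta = 18 deg = 0.3142 rad
cos(theta) = 0.9511
F_eff = 2426 * 0.9511
F_eff = 2307.2631


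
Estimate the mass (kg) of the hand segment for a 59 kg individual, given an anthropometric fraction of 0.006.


m_segment = body_mass * fraction
m_segment = 59 * 0.006
m_segment = 0.3540


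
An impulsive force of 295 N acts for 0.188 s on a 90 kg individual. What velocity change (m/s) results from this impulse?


J = F * dt = 295 * 0.188 = 55.4600 N*s
delta_v = J / m
delta_v = 55.4600 / 90
delta_v = 0.6162


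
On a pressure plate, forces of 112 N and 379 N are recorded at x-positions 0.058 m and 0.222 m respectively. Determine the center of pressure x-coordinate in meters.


COP_x = (F1*x1 + F2*x2) / (F1 + F2)
COP_x = (112*0.058 + 379*0.222) / (112 + 379)
Numerator = 90.6340
Denominator = 491
COP_x = 0.1846


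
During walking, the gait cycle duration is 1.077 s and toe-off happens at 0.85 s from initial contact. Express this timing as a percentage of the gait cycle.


pct = (event_time / cycle_time) * 100
pct = (0.85 / 1.077) * 100
ratio = 0.7892
pct = 78.9229


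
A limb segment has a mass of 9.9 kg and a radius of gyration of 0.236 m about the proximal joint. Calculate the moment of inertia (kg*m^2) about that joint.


I = m * k^2
I = 9.9 * 0.236^2
k^2 = 0.0557
I = 0.5514


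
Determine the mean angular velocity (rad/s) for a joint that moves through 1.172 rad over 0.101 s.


omega = delta_theta / delta_t
omega = 1.172 / 0.101
omega = 11.6040


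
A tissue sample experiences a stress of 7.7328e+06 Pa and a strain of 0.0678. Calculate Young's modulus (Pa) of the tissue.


E = stress / strain
E = 7.7328e+06 / 0.0678
E = 1.1405e+08


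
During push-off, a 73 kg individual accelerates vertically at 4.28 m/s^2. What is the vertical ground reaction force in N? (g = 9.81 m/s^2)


GRF = m * (g + a)
GRF = 73 * (9.81 + 4.28)
GRF = 73 * 14.0900
GRF = 1028.5700


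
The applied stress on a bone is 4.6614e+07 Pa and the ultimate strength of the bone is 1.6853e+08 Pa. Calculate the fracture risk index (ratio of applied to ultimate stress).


FRI = applied / ultimate
FRI = 4.6614e+07 / 1.6853e+08
FRI = 0.2766


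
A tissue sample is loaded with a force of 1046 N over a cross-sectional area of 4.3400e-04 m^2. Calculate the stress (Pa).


stress = F / A
stress = 1046 / 4.3400e-04
stress = 2.4101e+06


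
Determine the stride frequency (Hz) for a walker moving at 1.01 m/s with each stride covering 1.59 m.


f = v / stride_length
f = 1.01 / 1.59
f = 0.6352


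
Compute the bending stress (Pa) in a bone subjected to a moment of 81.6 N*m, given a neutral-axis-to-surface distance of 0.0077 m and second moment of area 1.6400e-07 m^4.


sigma = M * c / I
sigma = 81.6 * 0.0077 / 1.6400e-07
M * c = 0.6283
sigma = 3.8312e+06


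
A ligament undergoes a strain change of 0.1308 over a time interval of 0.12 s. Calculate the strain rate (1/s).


strain_rate = delta_strain / delta_t
strain_rate = 0.1308 / 0.12
strain_rate = 1.0900


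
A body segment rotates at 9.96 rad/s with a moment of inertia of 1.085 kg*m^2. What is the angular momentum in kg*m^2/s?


L = I * omega
L = 1.085 * 9.96
L = 10.8066


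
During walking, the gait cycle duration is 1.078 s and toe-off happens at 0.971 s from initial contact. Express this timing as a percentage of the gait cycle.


pct = (event_time / cycle_time) * 100
pct = (0.971 / 1.078) * 100
ratio = 0.9007
pct = 90.0742


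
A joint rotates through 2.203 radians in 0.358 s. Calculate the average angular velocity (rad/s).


omega = delta_theta / delta_t
omega = 2.203 / 0.358
omega = 6.1536


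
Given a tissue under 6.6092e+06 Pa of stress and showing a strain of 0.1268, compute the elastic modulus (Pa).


E = stress / strain
E = 6.6092e+06 / 0.1268
E = 5.2123e+07


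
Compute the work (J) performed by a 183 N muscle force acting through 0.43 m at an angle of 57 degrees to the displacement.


W = F * d * cos(theta)
theta = 57 deg = 0.9948 rad
cos(theta) = 0.5446
W = 183 * 0.43 * 0.5446
W = 42.8576


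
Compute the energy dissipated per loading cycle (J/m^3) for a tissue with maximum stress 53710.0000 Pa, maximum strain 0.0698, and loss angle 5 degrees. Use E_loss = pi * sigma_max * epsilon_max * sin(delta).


E_loss = pi * sigma_max * epsilon_max * sin(delta)
delta = 5 deg = 0.0873 rad
sin(delta) = 0.0872
E_loss = pi * 53710.0000 * 0.0698 * 0.0872
E_loss = 1026.4941


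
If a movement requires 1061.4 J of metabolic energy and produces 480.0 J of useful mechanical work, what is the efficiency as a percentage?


eta = (W_mech / E_meta) * 100
eta = (480.0 / 1061.4) * 100
ratio = 0.4522
eta = 45.2233


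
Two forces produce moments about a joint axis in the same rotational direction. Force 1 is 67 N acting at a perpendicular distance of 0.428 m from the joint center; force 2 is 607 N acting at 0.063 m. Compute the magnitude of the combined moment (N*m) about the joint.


M = F1 * d1 + F2 * d2
M = 67 * 0.428 + 607 * 0.063
M = 28.6760 + 38.2410
M = 66.9170


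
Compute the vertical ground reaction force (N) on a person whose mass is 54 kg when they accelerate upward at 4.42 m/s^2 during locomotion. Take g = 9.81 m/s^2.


GRF = m * (g + a)
GRF = 54 * (9.81 + 4.42)
GRF = 54 * 14.2300
GRF = 768.4200


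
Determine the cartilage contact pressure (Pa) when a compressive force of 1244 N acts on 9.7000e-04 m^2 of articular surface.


P = F / A
P = 1244 / 9.7000e-04
P = 1.2825e+06


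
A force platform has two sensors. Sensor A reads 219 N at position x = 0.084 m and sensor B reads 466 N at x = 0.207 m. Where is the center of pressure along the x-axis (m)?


COP_x = (F1*x1 + F2*x2) / (F1 + F2)
COP_x = (219*0.084 + 466*0.207) / (219 + 466)
Numerator = 114.8580
Denominator = 685
COP_x = 0.1677


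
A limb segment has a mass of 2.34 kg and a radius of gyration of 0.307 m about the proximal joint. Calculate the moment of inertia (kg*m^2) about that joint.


I = m * k^2
I = 2.34 * 0.307^2
k^2 = 0.0942
I = 0.2205


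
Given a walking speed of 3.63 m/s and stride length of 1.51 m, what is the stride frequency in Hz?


f = v / stride_length
f = 3.63 / 1.51
f = 2.4040


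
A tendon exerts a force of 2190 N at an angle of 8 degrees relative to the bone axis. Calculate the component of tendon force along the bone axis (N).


F_eff = F_tendon * cos(theta)
theta = 8 deg = 0.1396 rad
cos(theta) = 0.9903
F_eff = 2190 * 0.9903
F_eff = 2168.6871


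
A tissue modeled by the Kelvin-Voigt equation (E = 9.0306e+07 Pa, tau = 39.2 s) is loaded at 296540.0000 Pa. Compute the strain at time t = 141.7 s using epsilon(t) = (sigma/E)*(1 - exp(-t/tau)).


epsilon(t) = (sigma/E) * (1 - exp(-t/tau))
sigma/E = 296540.0000 / 9.0306e+07 = 0.0033
exp(-t/tau) = exp(-141.7 / 39.2) = 0.0269
epsilon = 0.0033 * (1 - 0.0269)
epsilon = 0.0032


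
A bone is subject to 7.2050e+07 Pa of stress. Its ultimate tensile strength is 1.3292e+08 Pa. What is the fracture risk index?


FRI = applied / ultimate
FRI = 7.2050e+07 / 1.3292e+08
FRI = 0.5421


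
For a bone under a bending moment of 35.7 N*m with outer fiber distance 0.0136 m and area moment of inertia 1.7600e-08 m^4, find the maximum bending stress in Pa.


sigma = M * c / I
sigma = 35.7 * 0.0136 / 1.7600e-08
M * c = 0.4855
sigma = 2.7586e+07


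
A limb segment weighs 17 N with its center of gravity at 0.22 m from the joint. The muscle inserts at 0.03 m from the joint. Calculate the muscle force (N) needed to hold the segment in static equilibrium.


F_muscle = W * d_load / d_muscle
F_muscle = 17 * 0.22 / 0.03
Numerator = 3.7400
F_muscle = 124.6667


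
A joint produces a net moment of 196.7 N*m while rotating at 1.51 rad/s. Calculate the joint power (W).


P = M * omega
P = 196.7 * 1.51
P = 297.0170


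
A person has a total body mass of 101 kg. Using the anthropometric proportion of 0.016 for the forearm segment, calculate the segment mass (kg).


m_segment = body_mass * fraction
m_segment = 101 * 0.016
m_segment = 1.6160


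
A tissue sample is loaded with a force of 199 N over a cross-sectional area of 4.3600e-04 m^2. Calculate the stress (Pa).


stress = F / A
stress = 199 / 4.3600e-04
stress = 456422.0183


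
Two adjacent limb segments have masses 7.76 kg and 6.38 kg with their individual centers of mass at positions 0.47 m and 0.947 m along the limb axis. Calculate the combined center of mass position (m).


COM = (m1*x1 + m2*x2) / (m1 + m2)
COM = (7.76*0.47 + 6.38*0.947) / (7.76 + 6.38)
Numerator = 9.6891
Denominator = 14.1400
COM = 0.6852


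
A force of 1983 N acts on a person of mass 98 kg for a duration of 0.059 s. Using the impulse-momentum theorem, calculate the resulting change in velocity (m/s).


J = F * dt = 1983 * 0.059 = 116.9970 N*s
delta_v = J / m
delta_v = 116.9970 / 98
delta_v = 1.1938


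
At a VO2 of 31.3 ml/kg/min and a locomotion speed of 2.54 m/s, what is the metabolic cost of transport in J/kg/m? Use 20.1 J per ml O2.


Power per kg = VO2 * 20.1 / 60
Power per kg = 31.3 * 20.1 / 60 = 10.4855 W/kg
Cost = power_per_kg / speed
Cost = 10.4855 / 2.54
Cost = 4.1281


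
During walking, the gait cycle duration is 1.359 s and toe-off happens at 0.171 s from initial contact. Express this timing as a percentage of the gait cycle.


pct = (event_time / cycle_time) * 100
pct = (0.171 / 1.359) * 100
ratio = 0.1258
pct = 12.5828


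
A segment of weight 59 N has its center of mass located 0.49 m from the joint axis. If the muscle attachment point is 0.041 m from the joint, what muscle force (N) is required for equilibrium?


F_muscle = W * d_load / d_muscle
F_muscle = 59 * 0.49 / 0.041
Numerator = 28.9100
F_muscle = 705.1220


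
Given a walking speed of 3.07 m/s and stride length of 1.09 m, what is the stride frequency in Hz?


f = v / stride_length
f = 3.07 / 1.09
f = 2.8165


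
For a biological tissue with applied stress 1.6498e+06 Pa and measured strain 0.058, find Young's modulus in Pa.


E = stress / strain
E = 1.6498e+06 / 0.058
E = 2.8445e+07


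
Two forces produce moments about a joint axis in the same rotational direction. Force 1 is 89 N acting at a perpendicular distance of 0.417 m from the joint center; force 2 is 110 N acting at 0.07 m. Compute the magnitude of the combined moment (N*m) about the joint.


M = F1 * d1 + F2 * d2
M = 89 * 0.417 + 110 * 0.07
M = 37.1130 + 7.7000
M = 44.8130


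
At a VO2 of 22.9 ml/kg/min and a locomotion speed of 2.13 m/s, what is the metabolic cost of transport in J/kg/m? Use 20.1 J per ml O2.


Power per kg = VO2 * 20.1 / 60
Power per kg = 22.9 * 20.1 / 60 = 7.6715 W/kg
Cost = power_per_kg / speed
Cost = 7.6715 / 2.13
Cost = 3.6016


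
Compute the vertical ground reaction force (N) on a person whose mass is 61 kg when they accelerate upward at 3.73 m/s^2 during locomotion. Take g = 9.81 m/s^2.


GRF = m * (g + a)
GRF = 61 * (9.81 + 3.73)
GRF = 61 * 13.5400
GRF = 825.9400


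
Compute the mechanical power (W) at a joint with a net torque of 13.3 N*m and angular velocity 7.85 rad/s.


P = M * omega
P = 13.3 * 7.85
P = 104.4050


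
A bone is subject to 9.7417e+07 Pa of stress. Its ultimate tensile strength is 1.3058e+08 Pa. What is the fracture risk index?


FRI = applied / ultimate
FRI = 9.7417e+07 / 1.3058e+08
FRI = 0.7460


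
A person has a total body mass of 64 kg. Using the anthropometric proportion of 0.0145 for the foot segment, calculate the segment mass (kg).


m_segment = body_mass * fraction
m_segment = 64 * 0.0145
m_segment = 0.9280


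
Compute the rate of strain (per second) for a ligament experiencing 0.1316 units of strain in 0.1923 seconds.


strain_rate = delta_strain / delta_t
strain_rate = 0.1316 / 0.1923
strain_rate = 0.6843


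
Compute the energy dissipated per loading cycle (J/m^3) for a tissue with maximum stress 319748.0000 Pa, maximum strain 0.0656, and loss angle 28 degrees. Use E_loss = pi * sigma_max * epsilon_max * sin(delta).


E_loss = pi * sigma_max * epsilon_max * sin(delta)
delta = 28 deg = 0.4887 rad
sin(delta) = 0.4695
E_loss = pi * 319748.0000 * 0.0656 * 0.4695
E_loss = 30936.4759


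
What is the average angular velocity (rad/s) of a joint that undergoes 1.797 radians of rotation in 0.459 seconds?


omega = delta_theta / delta_t
omega = 1.797 / 0.459
omega = 3.9150


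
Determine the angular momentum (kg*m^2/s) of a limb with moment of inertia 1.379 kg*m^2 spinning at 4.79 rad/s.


L = I * omega
L = 1.379 * 4.79
L = 6.6054


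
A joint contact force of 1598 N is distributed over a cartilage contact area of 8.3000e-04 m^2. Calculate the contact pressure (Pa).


P = F / A
P = 1598 / 8.3000e-04
P = 1.9253e+06


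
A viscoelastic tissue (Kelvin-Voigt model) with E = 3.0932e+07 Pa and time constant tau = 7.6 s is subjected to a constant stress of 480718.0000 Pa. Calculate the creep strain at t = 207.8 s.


epsilon(t) = (sigma/E) * (1 - exp(-t/tau))
sigma/E = 480718.0000 / 3.0932e+07 = 0.0155
exp(-t/tau) = exp(-207.8 / 7.6) = 1.3350e-12
epsilon = 0.0155 * (1 - 1.3350e-12)
epsilon = 0.0155


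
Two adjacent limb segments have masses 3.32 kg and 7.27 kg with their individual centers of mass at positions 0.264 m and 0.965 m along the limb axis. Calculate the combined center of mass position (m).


COM = (m1*x1 + m2*x2) / (m1 + m2)
COM = (3.32*0.264 + 7.27*0.965) / (3.32 + 7.27)
Numerator = 7.8920
Denominator = 10.5900
COM = 0.7452


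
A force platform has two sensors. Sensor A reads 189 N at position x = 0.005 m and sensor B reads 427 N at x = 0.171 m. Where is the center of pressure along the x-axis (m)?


COP_x = (F1*x1 + F2*x2) / (F1 + F2)
COP_x = (189*0.005 + 427*0.171) / (189 + 427)
Numerator = 73.9620
Denominator = 616
COP_x = 0.1201


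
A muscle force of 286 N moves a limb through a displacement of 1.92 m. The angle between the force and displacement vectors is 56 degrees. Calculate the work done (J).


W = F * d * cos(theta)
theta = 56 deg = 0.9774 rad
cos(theta) = 0.5592
W = 286 * 1.92 * 0.5592
W = 307.0640


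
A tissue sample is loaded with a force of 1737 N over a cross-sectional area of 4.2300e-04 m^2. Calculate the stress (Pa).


stress = F / A
stress = 1737 / 4.2300e-04
stress = 4.1064e+06


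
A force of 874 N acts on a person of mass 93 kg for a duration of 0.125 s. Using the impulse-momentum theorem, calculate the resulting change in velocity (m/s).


J = F * dt = 874 * 0.125 = 109.2500 N*s
delta_v = J / m
delta_v = 109.2500 / 93
delta_v = 1.1747


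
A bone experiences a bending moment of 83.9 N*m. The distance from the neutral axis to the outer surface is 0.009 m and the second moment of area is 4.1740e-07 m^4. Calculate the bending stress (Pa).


sigma = M * c / I
sigma = 83.9 * 0.009 / 4.1740e-07
M * c = 0.7551
sigma = 1.8091e+06


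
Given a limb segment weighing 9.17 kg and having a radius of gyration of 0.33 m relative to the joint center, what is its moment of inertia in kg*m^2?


I = m * k^2
I = 9.17 * 0.33^2
k^2 = 0.1089
I = 0.9986


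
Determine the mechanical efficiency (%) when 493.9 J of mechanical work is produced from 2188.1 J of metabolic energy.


eta = (W_mech / E_meta) * 100
eta = (493.9 / 2188.1) * 100
ratio = 0.2257
eta = 22.5721


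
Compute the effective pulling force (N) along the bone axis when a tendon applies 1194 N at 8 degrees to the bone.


F_eff = F_tendon * cos(theta)
theta = 8 deg = 0.1396 rad
cos(theta) = 0.9903
F_eff = 1194 * 0.9903
F_eff = 1182.3801


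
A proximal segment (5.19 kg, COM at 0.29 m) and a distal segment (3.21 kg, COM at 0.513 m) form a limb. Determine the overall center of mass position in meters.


COM = (m1*x1 + m2*x2) / (m1 + m2)
COM = (5.19*0.29 + 3.21*0.513) / (5.19 + 3.21)
Numerator = 3.1518
Denominator = 8.4000
COM = 0.3752


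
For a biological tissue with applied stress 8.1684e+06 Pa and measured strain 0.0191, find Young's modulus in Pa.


E = stress / strain
E = 8.1684e+06 / 0.0191
E = 4.2766e+08


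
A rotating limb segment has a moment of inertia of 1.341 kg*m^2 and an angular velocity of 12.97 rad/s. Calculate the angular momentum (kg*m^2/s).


L = I * omega
L = 1.341 * 12.97
L = 17.3928


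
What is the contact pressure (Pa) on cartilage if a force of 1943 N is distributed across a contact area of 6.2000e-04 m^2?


P = F / A
P = 1943 / 6.2000e-04
P = 3.1339e+06


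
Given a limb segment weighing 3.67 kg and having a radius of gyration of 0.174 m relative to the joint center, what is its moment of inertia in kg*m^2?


I = m * k^2
I = 3.67 * 0.174^2
k^2 = 0.0303
I = 0.1111


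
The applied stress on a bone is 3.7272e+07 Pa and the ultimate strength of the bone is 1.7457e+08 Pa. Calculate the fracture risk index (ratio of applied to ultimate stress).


FRI = applied / ultimate
FRI = 3.7272e+07 / 1.7457e+08
FRI = 0.2135


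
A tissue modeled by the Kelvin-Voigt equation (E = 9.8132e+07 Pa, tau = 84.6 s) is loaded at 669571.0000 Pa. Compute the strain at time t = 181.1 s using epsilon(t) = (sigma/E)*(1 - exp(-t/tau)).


epsilon(t) = (sigma/E) * (1 - exp(-t/tau))
sigma/E = 669571.0000 / 9.8132e+07 = 0.0068
exp(-t/tau) = exp(-181.1 / 84.6) = 0.1176
epsilon = 0.0068 * (1 - 0.1176)
epsilon = 0.0060


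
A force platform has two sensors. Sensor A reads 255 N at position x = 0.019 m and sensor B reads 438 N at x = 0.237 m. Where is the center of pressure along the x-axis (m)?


COP_x = (F1*x1 + F2*x2) / (F1 + F2)
COP_x = (255*0.019 + 438*0.237) / (255 + 438)
Numerator = 108.6510
Denominator = 693
COP_x = 0.1568


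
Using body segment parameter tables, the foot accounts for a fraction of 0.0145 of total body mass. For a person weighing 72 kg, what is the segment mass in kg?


m_segment = body_mass * fraction
m_segment = 72 * 0.0145
m_segment = 1.0440


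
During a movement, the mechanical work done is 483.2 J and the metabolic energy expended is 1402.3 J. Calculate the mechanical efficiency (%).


eta = (W_mech / E_meta) * 100
eta = (483.2 / 1402.3) * 100
ratio = 0.3446
eta = 34.4577


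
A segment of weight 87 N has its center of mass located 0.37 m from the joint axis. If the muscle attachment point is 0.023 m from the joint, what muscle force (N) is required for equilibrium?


F_muscle = W * d_load / d_muscle
F_muscle = 87 * 0.37 / 0.023
Numerator = 32.1900
F_muscle = 1399.5652


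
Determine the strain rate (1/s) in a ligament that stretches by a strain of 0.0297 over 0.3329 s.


strain_rate = delta_strain / delta_t
strain_rate = 0.0297 / 0.3329
strain_rate = 0.0892


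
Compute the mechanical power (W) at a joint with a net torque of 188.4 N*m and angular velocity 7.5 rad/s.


P = M * omega
P = 188.4 * 7.5
P = 1413.0000


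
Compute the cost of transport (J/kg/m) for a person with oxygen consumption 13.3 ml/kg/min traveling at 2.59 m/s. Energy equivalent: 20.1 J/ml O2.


Power per kg = VO2 * 20.1 / 60
Power per kg = 13.3 * 20.1 / 60 = 4.4555 W/kg
Cost = power_per_kg / speed
Cost = 4.4555 / 2.59
Cost = 1.7203


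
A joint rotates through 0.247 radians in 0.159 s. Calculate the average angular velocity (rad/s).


omega = delta_theta / delta_t
omega = 0.247 / 0.159
omega = 1.5535


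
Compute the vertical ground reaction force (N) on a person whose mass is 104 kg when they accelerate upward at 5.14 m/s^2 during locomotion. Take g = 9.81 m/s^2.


GRF = m * (g + a)
GRF = 104 * (9.81 + 5.14)
GRF = 104 * 14.9500
GRF = 1554.8000


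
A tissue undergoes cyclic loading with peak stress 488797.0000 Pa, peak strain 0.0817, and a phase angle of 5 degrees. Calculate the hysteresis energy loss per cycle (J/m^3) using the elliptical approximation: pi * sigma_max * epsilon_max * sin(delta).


E_loss = pi * sigma_max * epsilon_max * sin(delta)
delta = 5 deg = 0.0873 rad
sin(delta) = 0.0872
E_loss = pi * 488797.0000 * 0.0817 * 0.0872
E_loss = 10934.4381


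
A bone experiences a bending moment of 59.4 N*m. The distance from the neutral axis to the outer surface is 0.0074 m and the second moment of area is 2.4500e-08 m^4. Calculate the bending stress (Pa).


sigma = M * c / I
sigma = 59.4 * 0.0074 / 2.4500e-08
M * c = 0.4396
sigma = 1.7941e+07


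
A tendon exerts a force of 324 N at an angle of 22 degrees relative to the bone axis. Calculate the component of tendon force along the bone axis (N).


F_eff = F_tendon * cos(theta)
theta = 22 deg = 0.3840 rad
cos(theta) = 0.9272
F_eff = 324 * 0.9272
F_eff = 300.4076


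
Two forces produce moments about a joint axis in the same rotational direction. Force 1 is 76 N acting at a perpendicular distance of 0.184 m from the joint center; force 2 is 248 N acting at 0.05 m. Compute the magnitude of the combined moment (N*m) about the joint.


M = F1 * d1 + F2 * d2
M = 76 * 0.184 + 248 * 0.05
M = 13.9840 + 12.4000
M = 26.3840


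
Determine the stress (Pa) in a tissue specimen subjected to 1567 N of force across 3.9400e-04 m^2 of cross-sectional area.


stress = F / A
stress = 1567 / 3.9400e-04
stress = 3.9772e+06


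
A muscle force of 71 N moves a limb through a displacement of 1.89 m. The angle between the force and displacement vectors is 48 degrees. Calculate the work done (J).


W = F * d * cos(theta)
theta = 48 deg = 0.8378 rad
cos(theta) = 0.6691
W = 71 * 1.89 * 0.6691
W = 89.7906


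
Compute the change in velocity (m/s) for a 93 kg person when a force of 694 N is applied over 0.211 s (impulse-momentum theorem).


J = F * dt = 694 * 0.211 = 146.4340 N*s
delta_v = J / m
delta_v = 146.4340 / 93
delta_v = 1.5746


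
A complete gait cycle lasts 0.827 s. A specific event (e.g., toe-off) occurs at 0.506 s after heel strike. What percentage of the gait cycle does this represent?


pct = (event_time / cycle_time) * 100
pct = (0.506 / 0.827) * 100
ratio = 0.6119
pct = 61.1850


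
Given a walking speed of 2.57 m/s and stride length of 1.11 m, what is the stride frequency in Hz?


f = v / stride_length
f = 2.57 / 1.11
f = 2.3153


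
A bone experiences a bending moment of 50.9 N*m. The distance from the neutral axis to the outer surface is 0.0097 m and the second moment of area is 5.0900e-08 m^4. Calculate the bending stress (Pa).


sigma = M * c / I
sigma = 50.9 * 0.0097 / 5.0900e-08
M * c = 0.4937
sigma = 9.7000e+06


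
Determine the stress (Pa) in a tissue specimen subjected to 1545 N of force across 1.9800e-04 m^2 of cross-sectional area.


stress = F / A
stress = 1545 / 1.9800e-04
stress = 7.8030e+06


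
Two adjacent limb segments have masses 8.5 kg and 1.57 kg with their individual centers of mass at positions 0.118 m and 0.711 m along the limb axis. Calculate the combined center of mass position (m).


COM = (m1*x1 + m2*x2) / (m1 + m2)
COM = (8.5*0.118 + 1.57*0.711) / (8.5 + 1.57)
Numerator = 2.1193
Denominator = 10.0700
COM = 0.2105


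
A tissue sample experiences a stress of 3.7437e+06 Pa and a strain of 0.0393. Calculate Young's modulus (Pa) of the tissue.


E = stress / strain
E = 3.7437e+06 / 0.0393
E = 9.5260e+07


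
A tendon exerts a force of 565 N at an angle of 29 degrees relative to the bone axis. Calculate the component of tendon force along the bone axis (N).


F_eff = F_tendon * cos(theta)
theta = 29 deg = 0.5061 rad
cos(theta) = 0.8746
F_eff = 565 * 0.8746
F_eff = 494.1601


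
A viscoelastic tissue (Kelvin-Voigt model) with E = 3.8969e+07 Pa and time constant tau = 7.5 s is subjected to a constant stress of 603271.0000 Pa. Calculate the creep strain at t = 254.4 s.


epsilon(t) = (sigma/E) * (1 - exp(-t/tau))
sigma/E = 603271.0000 / 3.8969e+07 = 0.0155
exp(-t/tau) = exp(-254.4 / 7.5) = 1.8567e-15
epsilon = 0.0155 * (1 - 1.8567e-15)
epsilon = 0.0155


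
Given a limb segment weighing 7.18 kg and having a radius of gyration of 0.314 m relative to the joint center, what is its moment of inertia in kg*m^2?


I = m * k^2
I = 7.18 * 0.314^2
k^2 = 0.0986
I = 0.7079


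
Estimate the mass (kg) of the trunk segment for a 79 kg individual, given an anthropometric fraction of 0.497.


m_segment = body_mass * fraction
m_segment = 79 * 0.497
m_segment = 39.2630


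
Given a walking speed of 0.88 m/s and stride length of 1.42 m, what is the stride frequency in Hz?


f = v / stride_length
f = 0.88 / 1.42
f = 0.6197


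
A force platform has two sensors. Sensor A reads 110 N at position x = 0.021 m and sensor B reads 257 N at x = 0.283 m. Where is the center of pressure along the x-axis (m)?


COP_x = (F1*x1 + F2*x2) / (F1 + F2)
COP_x = (110*0.021 + 257*0.283) / (110 + 257)
Numerator = 75.0410
Denominator = 367
COP_x = 0.2045


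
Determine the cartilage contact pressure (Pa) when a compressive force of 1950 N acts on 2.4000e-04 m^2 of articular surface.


P = F / A
P = 1950 / 2.4000e-04
P = 8.1250e+06


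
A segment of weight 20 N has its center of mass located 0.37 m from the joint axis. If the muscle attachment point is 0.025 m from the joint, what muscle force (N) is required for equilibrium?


F_muscle = W * d_load / d_muscle
F_muscle = 20 * 0.37 / 0.025
Numerator = 7.4000
F_muscle = 296.0000


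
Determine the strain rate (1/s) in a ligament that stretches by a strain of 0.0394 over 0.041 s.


strain_rate = delta_strain / delta_t
strain_rate = 0.0394 / 0.041
strain_rate = 0.9610


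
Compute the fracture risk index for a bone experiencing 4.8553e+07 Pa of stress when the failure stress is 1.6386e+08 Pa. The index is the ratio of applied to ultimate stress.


FRI = applied / ultimate
FRI = 4.8553e+07 / 1.6386e+08
FRI = 0.2963


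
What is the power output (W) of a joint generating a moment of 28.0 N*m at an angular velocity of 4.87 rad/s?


P = M * omega
P = 28.0 * 4.87
P = 136.3600


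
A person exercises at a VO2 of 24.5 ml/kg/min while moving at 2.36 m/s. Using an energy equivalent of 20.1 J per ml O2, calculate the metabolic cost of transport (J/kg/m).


Power per kg = VO2 * 20.1 / 60
Power per kg = 24.5 * 20.1 / 60 = 8.2075 W/kg
Cost = power_per_kg / speed
Cost = 8.2075 / 2.36
Cost = 3.4778


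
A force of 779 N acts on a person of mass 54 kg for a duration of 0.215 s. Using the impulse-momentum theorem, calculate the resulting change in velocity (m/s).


J = F * dt = 779 * 0.215 = 167.4850 N*s
delta_v = J / m
delta_v = 167.4850 / 54
delta_v = 3.1016


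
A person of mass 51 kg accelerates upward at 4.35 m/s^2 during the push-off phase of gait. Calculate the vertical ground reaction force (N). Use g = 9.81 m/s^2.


GRF = m * (g + a)
GRF = 51 * (9.81 + 4.35)
GRF = 51 * 14.1600
GRF = 722.1600


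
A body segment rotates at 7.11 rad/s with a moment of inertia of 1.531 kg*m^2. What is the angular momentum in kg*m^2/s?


L = I * omega
L = 1.531 * 7.11
L = 10.8854


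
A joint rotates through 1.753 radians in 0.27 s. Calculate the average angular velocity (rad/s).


omega = delta_theta / delta_t
omega = 1.753 / 0.27
omega = 6.4926


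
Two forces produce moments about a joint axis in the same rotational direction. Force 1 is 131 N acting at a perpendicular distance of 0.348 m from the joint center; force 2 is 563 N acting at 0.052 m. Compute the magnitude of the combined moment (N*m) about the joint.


M = F1 * d1 + F2 * d2
M = 131 * 0.348 + 563 * 0.052
M = 45.5880 + 29.2760
M = 74.8640


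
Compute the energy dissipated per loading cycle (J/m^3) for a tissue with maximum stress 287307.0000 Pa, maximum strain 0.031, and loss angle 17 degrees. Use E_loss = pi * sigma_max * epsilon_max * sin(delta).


E_loss = pi * sigma_max * epsilon_max * sin(delta)
delta = 17 deg = 0.2967 rad
sin(delta) = 0.2924
E_loss = pi * 287307.0000 * 0.031 * 0.2924
E_loss = 8180.7499


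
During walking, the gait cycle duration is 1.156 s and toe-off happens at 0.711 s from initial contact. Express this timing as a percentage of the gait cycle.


pct = (event_time / cycle_time) * 100
pct = (0.711 / 1.156) * 100
ratio = 0.6151
pct = 61.5052


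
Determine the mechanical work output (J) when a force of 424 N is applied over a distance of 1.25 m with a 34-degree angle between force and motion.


W = F * d * cos(theta)
theta = 34 deg = 0.5934 rad
cos(theta) = 0.8290
W = 424 * 1.25 * 0.8290
W = 439.3899


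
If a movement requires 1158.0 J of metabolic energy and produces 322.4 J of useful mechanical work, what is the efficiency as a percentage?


eta = (W_mech / E_meta) * 100
eta = (322.4 / 1158.0) * 100
ratio = 0.2784
eta = 27.8411
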